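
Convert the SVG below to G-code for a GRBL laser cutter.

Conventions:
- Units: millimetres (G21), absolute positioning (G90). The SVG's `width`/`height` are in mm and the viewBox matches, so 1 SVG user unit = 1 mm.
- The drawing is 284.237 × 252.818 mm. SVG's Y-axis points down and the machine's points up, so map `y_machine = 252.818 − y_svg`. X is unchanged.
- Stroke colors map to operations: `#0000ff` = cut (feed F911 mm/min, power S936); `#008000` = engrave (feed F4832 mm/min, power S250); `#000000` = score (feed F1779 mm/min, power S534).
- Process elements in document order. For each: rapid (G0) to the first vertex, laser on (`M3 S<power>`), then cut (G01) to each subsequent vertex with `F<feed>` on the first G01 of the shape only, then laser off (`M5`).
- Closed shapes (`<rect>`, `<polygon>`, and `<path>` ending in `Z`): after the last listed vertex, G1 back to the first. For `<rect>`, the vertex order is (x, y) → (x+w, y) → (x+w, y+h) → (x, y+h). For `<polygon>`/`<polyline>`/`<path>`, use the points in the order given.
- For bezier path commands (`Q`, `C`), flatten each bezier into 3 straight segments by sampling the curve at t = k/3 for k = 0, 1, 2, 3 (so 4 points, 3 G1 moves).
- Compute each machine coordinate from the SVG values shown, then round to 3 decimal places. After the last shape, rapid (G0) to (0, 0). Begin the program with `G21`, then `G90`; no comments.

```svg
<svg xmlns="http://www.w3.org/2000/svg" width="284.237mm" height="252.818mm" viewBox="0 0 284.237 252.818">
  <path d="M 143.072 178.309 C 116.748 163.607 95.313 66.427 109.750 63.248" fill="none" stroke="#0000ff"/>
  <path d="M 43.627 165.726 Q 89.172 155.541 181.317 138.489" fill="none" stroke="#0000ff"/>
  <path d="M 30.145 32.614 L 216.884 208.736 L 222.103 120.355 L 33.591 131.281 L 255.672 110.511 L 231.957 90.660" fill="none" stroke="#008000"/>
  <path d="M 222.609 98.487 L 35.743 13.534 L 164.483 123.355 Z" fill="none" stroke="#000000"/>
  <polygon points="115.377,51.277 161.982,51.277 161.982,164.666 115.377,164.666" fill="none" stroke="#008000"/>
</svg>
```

G21
G90
G0 X143.072 Y74.509
M3 S936
G01 X119.525 Y110.167 F911
G01 X106.123 Y161.594
G01 X109.750 Y189.570
M5
G0 X43.627 Y87.092
M3 S936
G01 X79.168 Y94.645 F911
G01 X125.065 Y103.724
G01 X181.317 Y114.329
M5
G0 X30.145 Y220.204
M3 S250
G01 X216.884 Y44.082 F4832
G01 X222.103 Y132.463
G01 X33.591 Y121.537
G01 X255.672 Y142.307
G01 X231.957 Y162.158
M5
G0 X222.609 Y154.331
M3 S534
G01 X35.743 Y239.284 F1779
G01 X164.483 Y129.463
G01 X222.609 Y154.331
M5
G0 X115.377 Y201.541
M3 S250
G01 X161.982 Y201.541 F4832
G01 X161.982 Y88.152
G01 X115.377 Y88.152
G01 X115.377 Y201.541
M5
G0 X0.000 Y0.000

Since the viewBox matches the mm dimensions, user units are millimetres directly. The only transform is the Y-flip y_m = 252.818 − y_svg.

Shape 1 is a cubic bezier drawn with `<path>`. Its stroke #0000ff means cut at S936, F911. After flipping Y the toolpath is (143.072,74.509) → (119.525,110.167) → (106.123,161.594) → (109.750,189.570).

Shape 2 is a quadratic bezier drawn with `<path>`. Its stroke #0000ff means cut at S936, F911. After flipping Y the toolpath is (43.627,87.092) → (79.168,94.645) → (125.065,103.724) → (181.317,114.329).

Shape 3 is a open polyline drawn with `<path>`. Its stroke #008000 means engrave at S250, F4832. After flipping Y the toolpath is (30.145,220.204) → (216.884,44.082) → (222.103,132.463) → (33.591,121.537) → (255.672,142.307) → (231.957,162.158).

Shape 4 is a closed polygon drawn with `<path>`. Its stroke #000000 means score at S534, F1779. After flipping Y the toolpath is (222.609,154.331) → (35.743,239.284) → (164.483,129.463) → (222.609,154.331), returning to the start.

Shape 5 is a rectangle drawn with `<polygon>`. Its stroke #008000 means engrave at S250, F4832. After flipping Y the toolpath is (115.377,201.541) → (161.982,201.541) → (161.982,88.152) → (115.377,88.152) → (115.377,201.541), returning to the start.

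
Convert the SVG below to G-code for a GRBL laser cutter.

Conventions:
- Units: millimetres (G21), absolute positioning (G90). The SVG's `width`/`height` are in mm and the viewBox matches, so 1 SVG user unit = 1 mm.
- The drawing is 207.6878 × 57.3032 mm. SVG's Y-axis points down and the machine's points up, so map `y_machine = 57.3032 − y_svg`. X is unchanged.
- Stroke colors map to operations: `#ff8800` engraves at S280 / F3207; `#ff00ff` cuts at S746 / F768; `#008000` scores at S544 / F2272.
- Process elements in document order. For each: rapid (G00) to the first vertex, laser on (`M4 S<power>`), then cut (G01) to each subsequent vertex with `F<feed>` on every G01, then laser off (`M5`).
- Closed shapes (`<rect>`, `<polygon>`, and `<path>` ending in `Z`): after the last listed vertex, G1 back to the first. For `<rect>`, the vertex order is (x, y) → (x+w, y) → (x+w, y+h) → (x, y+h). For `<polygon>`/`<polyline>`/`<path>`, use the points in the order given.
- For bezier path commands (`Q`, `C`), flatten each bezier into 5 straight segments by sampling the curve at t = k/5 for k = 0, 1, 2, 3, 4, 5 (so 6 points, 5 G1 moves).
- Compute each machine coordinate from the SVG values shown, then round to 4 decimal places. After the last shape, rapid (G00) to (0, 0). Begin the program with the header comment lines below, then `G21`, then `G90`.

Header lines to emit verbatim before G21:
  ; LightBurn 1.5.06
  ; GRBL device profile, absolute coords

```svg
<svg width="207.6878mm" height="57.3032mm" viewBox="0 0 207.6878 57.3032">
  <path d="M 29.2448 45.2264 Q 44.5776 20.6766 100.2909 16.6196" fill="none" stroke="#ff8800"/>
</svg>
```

; LightBurn 1.5.06
; GRBL device profile, absolute coords
G21
G90
G00 X29.2448 Y12.0768
M4 S280
G01 X36.9931 Y21.0770 F3207
G01 X47.9719 Y28.4378 F3207
G01 X62.1811 Y34.1592 F3207
G01 X79.6208 Y38.2411 F3207
G01 X100.2909 Y40.6836 F3207
M5
G00 X0.0000 Y0.0000

viewBox `0 0 207.6878 57.3032` with mm width/height → 1 unit = 1 mm. Flip: y_m = 57.3032 − y_svg.

**Shape 1** — `<path>` quadratic bezier, stroke `#ff8800` → engrave (S280, F3207). Control points (SVG): P0=(29.2448,45.2264), P1=(44.5776,20.6766), P2=(100.2909,16.6196); sampled at t=k/5. Machine vertices: (29.2448,12.0768) → (36.9931,21.0770) → (47.9719,28.4378) → (62.1811,34.1592) → (79.6208,38.2411) → (100.2909,40.6836). Open path.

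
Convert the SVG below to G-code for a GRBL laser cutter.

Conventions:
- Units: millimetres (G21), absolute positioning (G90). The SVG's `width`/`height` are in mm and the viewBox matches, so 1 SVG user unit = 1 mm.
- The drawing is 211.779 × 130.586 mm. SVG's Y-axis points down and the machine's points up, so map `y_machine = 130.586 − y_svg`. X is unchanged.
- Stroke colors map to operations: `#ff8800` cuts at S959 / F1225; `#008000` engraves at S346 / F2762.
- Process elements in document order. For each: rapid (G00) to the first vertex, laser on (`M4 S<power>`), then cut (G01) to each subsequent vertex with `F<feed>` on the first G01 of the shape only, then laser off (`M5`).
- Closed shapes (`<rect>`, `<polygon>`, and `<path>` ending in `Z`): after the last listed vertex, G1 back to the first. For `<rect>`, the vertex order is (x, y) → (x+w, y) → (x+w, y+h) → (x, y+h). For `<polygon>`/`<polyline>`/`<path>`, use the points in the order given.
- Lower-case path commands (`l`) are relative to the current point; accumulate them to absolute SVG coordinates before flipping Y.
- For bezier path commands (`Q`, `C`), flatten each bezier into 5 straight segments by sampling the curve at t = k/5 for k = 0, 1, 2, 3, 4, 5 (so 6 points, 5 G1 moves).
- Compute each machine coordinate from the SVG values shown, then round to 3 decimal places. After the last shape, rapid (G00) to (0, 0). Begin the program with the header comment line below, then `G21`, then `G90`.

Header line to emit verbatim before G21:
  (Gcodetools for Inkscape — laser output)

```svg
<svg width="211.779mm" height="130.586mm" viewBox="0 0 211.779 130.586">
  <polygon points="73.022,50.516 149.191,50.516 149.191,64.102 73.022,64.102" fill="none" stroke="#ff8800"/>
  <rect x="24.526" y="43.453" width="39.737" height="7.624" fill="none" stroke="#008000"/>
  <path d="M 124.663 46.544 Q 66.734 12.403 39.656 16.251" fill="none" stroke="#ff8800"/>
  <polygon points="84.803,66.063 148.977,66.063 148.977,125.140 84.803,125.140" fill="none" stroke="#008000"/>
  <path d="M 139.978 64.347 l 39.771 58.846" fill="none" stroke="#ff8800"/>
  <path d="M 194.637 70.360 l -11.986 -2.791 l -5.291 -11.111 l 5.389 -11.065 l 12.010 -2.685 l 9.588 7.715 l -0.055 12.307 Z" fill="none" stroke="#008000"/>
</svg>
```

viewBox `0 0 211.779 130.586` with mm width/height → 1 unit = 1 mm. Flip: y_m = 130.586 − y_svg.

**Shape 1** — `<polygon>` rectangle, stroke `#ff8800` → cut (S959, F1225). Machine vertices: (73.022,80.070) → (149.191,80.070) → (149.191,66.484) → (73.022,66.484) → (73.022,80.070). Closed: final G1 returns to the first vertex.

**Shape 2** — `<rect>` rectangle, stroke `#008000` → engrave (S346, F2762). Machine vertices: (24.526,87.133) → (64.263,87.133) → (64.263,79.509) → (24.526,79.509) → (24.526,87.133). Closed: final G1 returns to the first vertex.

**Shape 3** — `<path>` quadratic bezier, stroke `#ff8800` → cut (S959, F1225). Control points (SVG): P0=(124.663,46.544), P1=(66.734,12.403), P2=(39.656,16.251); sampled at t=k/5. Machine vertices: (124.663,84.042) → (102.725,96.179) → (83.256,105.277) → (66.255,111.335) → (51.721,114.355) → (39.656,114.335). Open path.

**Shape 4** — `<polygon>` rectangle, stroke `#008000` → engrave (S346, F2762). Machine vertices: (84.803,64.523) → (148.977,64.523) → (148.977,5.446) → (84.803,5.446) → (84.803,64.523). Closed: final G1 returns to the first vertex.

**Shape 5** — `<path>` line segment, stroke `#ff8800` → cut (S959, F1225). Machine vertices: (139.978,66.239) → (179.749,7.393). Open path.

**Shape 6** — `<path>` regular polygon, stroke `#008000` → engrave (S346, F2762). Machine vertices: (194.637,60.226) → (182.651,63.017) → (177.360,74.128) → (182.749,85.193) → (194.759,87.878) → (204.347,80.163) → (204.292,67.856) → (194.637,60.226). Closed: final G1 returns to the first vertex.

(Gcodetools for Inkscape — laser output)
G21
G90
G00 X73.022 Y80.070
M4 S959
G01 X149.191 Y80.070 F1225
G01 X149.191 Y66.484
G01 X73.022 Y66.484
G01 X73.022 Y80.070
M5
G00 X24.526 Y87.133
M4 S346
G01 X64.263 Y87.133 F2762
G01 X64.263 Y79.509
G01 X24.526 Y79.509
G01 X24.526 Y87.133
M5
G00 X124.663 Y84.042
M4 S959
G01 X102.725 Y96.179 F1225
G01 X83.256 Y105.277
G01 X66.255 Y111.335
G01 X51.721 Y114.355
G01 X39.656 Y114.335
M5
G00 X84.803 Y64.523
M4 S346
G01 X148.977 Y64.523 F2762
G01 X148.977 Y5.446
G01 X84.803 Y5.446
G01 X84.803 Y64.523
M5
G00 X139.978 Y66.239
M4 S959
G01 X179.749 Y7.393 F1225
M5
G00 X194.637 Y60.226
M4 S346
G01 X182.651 Y63.017 F2762
G01 X177.360 Y74.128
G01 X182.749 Y85.193
G01 X194.759 Y87.878
G01 X204.347 Y80.163
G01 X204.292 Y67.856
G01 X194.637 Y60.226
M5
G00 X0.000 Y0.000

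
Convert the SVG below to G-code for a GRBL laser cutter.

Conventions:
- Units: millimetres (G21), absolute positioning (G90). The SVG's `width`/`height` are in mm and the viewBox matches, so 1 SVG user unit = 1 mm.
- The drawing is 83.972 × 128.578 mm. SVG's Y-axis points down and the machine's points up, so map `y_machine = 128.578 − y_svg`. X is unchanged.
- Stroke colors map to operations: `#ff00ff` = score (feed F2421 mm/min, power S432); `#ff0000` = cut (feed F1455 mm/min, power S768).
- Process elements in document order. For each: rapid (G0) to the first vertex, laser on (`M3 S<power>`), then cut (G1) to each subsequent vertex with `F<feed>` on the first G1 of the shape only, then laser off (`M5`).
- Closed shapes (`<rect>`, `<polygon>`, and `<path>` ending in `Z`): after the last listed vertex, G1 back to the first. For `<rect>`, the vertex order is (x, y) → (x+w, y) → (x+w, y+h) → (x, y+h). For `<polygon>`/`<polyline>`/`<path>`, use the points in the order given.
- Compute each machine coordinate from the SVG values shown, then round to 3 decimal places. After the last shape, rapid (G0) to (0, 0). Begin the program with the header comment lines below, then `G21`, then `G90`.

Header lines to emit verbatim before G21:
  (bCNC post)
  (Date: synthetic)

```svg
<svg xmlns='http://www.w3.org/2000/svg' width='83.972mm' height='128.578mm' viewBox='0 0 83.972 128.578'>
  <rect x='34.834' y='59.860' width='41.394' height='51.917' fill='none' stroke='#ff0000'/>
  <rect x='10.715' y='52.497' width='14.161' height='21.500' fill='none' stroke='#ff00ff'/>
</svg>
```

(bCNC post)
(Date: synthetic)
G21
G90
G0 X34.834 Y68.718
M3 S768
G1 X76.228 Y68.718 F1455
G1 X76.228 Y16.801
G1 X34.834 Y16.801
G1 X34.834 Y68.718
M5
G0 X10.715 Y76.081
M3 S432
G1 X24.876 Y76.081 F2421
G1 X24.876 Y54.581
G1 X10.715 Y54.581
G1 X10.715 Y76.081
M5
G0 X0.000 Y0.000

viewBox `0 0 83.972 128.578` with mm width/height → 1 unit = 1 mm. Flip: y_m = 128.578 − y_svg.

**Shape 1** — `<rect>` rectangle, stroke `#ff0000` → cut (S768, F1455). Machine vertices: (34.834,68.718) → (76.228,68.718) → (76.228,16.801) → (34.834,16.801) → (34.834,68.718). Closed: final G1 returns to the first vertex.

**Shape 2** — `<rect>` rectangle, stroke `#ff00ff` → score (S432, F2421). Machine vertices: (10.715,76.081) → (24.876,76.081) → (24.876,54.581) → (10.715,54.581) → (10.715,76.081). Closed: final G1 returns to the first vertex.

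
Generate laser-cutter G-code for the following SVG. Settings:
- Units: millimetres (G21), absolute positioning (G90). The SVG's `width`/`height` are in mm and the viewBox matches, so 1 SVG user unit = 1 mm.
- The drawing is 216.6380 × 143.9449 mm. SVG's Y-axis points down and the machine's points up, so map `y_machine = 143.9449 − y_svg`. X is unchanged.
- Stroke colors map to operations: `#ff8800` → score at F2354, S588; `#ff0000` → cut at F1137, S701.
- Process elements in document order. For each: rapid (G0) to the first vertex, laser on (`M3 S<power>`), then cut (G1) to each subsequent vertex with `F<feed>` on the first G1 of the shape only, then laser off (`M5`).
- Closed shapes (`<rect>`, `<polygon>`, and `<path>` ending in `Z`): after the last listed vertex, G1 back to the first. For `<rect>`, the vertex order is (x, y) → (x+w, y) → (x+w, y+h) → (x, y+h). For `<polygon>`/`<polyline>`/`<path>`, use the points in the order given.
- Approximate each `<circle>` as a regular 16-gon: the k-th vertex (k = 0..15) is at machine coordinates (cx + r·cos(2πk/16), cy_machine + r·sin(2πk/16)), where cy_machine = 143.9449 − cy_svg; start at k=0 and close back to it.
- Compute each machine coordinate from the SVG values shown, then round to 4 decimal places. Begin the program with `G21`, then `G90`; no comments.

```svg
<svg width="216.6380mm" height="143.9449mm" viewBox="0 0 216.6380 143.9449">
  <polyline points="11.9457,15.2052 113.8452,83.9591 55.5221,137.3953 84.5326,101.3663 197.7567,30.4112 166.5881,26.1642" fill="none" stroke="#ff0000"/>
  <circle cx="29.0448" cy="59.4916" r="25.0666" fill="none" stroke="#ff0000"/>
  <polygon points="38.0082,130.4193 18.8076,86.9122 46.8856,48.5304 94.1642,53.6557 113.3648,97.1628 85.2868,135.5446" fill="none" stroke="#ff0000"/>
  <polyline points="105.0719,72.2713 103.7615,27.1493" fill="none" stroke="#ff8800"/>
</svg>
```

1 u = 1 mm; y_m = 143.9449 − y.

[1] `<polyline>` open polyline, #ff0000→cut S701 F1137: (11.9457,128.7397) → (113.8452,59.9858) → (55.5221,6.5496) → (84.5326,42.5786) → (197.7567,113.5337) → (166.5881,117.7807)

[2] `<circle>` circle, #ff0000→cut S701 F1137: (54.1114,84.4533) → (52.2033,94.0459) → (46.7696,102.1781) → (38.6374,107.6118) → (29.0448,109.5199) → (19.4522,107.6118) → (11.3200,102.1781) → (5.8863,94.0459) → (3.9782,84.4533) → (5.8863,74.8607) → (11.3200,66.7285) → (19.4522,61.2948) → (29.0448,59.3867) → (38.6374,61.2948) → (46.7696,66.7285) → (52.2033,74.8607) → (54.1114,84.4533) (closed)

[3] `<polygon>` regular polygon, #ff0000→cut S701 F1137: (38.0082,13.5256) → (18.8076,57.0327) → (46.8856,95.4145) → (94.1642,90.2892) → (113.3648,46.7821) → (85.2868,8.4003) → (38.0082,13.5256) (closed)

[4] `<polyline>` line segment, #ff8800→score S588 F2354: (105.0719,71.6736) → (103.7615,116.7956)

G21
G90
G0 X11.9457 Y128.7397
M3 S701
G1 X113.8452 Y59.9858 F1137
G1 X55.5221 Y6.5496
G1 X84.5326 Y42.5786
G1 X197.7567 Y113.5337
G1 X166.5881 Y117.7807
M5
G0 X54.1114 Y84.4533
M3 S701
G1 X52.2033 Y94.0459 F1137
G1 X46.7696 Y102.1781
G1 X38.6374 Y107.6118
G1 X29.0448 Y109.5199
G1 X19.4522 Y107.6118
G1 X11.3200 Y102.1781
G1 X5.8863 Y94.0459
G1 X3.9782 Y84.4533
G1 X5.8863 Y74.8607
G1 X11.3200 Y66.7285
G1 X19.4522 Y61.2948
G1 X29.0448 Y59.3867
G1 X38.6374 Y61.2948
G1 X46.7696 Y66.7285
G1 X52.2033 Y74.8607
G1 X54.1114 Y84.4533
M5
G0 X38.0082 Y13.5256
M3 S701
G1 X18.8076 Y57.0327 F1137
G1 X46.8856 Y95.4145
G1 X94.1642 Y90.2892
G1 X113.3648 Y46.7821
G1 X85.2868 Y8.4003
G1 X38.0082 Y13.5256
M5
G0 X105.0719 Y71.6736
M3 S588
G1 X103.7615 Y116.7956 F2354
M5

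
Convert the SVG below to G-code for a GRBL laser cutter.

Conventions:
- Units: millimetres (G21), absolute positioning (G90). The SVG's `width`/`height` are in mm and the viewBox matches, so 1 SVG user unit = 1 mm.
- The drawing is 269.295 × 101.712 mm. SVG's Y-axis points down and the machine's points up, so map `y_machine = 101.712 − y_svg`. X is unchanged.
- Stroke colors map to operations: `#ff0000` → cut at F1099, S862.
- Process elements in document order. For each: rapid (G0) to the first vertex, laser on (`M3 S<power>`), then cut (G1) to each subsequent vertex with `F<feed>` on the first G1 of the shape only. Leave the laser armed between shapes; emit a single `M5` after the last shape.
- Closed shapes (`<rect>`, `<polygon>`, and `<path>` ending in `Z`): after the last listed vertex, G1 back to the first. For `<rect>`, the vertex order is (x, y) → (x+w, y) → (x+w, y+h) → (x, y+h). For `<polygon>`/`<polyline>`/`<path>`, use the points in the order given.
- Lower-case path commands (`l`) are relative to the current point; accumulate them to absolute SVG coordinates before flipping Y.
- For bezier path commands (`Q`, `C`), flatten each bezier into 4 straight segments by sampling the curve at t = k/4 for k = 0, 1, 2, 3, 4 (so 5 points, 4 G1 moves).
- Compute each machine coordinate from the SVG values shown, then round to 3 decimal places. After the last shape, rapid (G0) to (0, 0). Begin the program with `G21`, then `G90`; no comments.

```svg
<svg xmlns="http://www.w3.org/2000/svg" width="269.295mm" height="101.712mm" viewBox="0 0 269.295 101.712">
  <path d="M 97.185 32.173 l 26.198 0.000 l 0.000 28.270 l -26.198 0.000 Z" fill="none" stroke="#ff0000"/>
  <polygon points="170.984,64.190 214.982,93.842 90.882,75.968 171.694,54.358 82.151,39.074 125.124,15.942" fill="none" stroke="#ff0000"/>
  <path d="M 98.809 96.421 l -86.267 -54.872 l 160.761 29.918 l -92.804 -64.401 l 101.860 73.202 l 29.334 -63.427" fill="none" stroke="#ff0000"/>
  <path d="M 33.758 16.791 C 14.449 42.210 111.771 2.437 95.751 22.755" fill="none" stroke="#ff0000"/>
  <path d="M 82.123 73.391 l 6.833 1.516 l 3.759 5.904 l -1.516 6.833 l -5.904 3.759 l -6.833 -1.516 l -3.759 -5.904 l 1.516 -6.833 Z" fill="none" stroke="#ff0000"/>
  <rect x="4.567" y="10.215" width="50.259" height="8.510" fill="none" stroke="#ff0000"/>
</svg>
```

viewBox `0 0 269.295 101.712` with mm width/height → 1 unit = 1 mm. Flip: y_m = 101.712 − y_svg.

**Shape 1** — `<path>` rectangle, stroke `#ff0000` → cut (S862, F1099). Machine vertices: (97.185,69.539) → (123.383,69.539) → (123.383,41.269) → (97.185,41.269) → (97.185,69.539). Closed: final G1 returns to the first vertex.

**Shape 2** — `<polygon>` closed polygon, stroke `#ff0000` → cut (S862, F1099). Machine vertices: (170.984,37.522) → (214.982,7.870) → (90.882,25.744) → (171.694,47.354) → (82.151,62.638) → (125.124,85.770) → (170.984,37.522). Closed: final G1 returns to the first vertex.

**Shape 3** — `<path>` open polyline, stroke `#ff0000` → cut (S862, F1099). Machine vertices: (98.809,5.291) → (12.542,60.163) → (173.303,30.245) → (80.499,94.646) → (182.359,21.444) → (211.693,84.871). Open path.

**Shape 4** — `<path>` cubic bezier, stroke `#ff0000` → cut (S862, F1099). Control points (SVG): P0=(33.758,16.791), P1=(14.449,42.210), P2=(111.771,2.437), P3=(95.751,22.755); sampled at t=k/4. Machine vertices: (33.758,84.921) → (37.551,76.123) → (63.521,80.026) → (90.108,84.886) → (95.751,78.957). Open path.

**Shape 5** — `<path>` regular polygon, stroke `#ff0000` → cut (S862, F1099). Machine vertices: (82.123,28.321) → (88.956,26.805) → (92.715,20.901) → (91.199,14.068) → (85.295,10.309) → (78.462,11.825) → (74.703,17.729) → (76.219,24.562) → (82.123,28.321). Closed: final G1 returns to the first vertex.

**Shape 6** — `<rect>` rectangle, stroke `#ff0000` → cut (S862, F1099). Machine vertices: (4.567,91.497) → (54.826,91.497) → (54.826,82.987) → (4.567,82.987) → (4.567,91.497). Closed: final G1 returns to the first vertex.

G21
G90
G0 X97.185 Y69.539
M3 S862
G1 X123.383 Y69.539 F1099
G1 X123.383 Y41.269
G1 X97.185 Y41.269
G1 X97.185 Y69.539
G0 X170.984 Y37.522
M3 S862
G1 X214.982 Y7.870 F1099
G1 X90.882 Y25.744
G1 X171.694 Y47.354
G1 X82.151 Y62.638
G1 X125.124 Y85.770
G1 X170.984 Y37.522
G0 X98.809 Y5.291
M3 S862
G1 X12.542 Y60.163 F1099
G1 X173.303 Y30.245
G1 X80.499 Y94.646
G1 X182.359 Y21.444
G1 X211.693 Y84.871
G0 X33.758 Y84.921
M3 S862
G1 X37.551 Y76.123 F1099
G1 X63.521 Y80.026
G1 X90.108 Y84.886
G1 X95.751 Y78.957
G0 X82.123 Y28.321
M3 S862
G1 X88.956 Y26.805 F1099
G1 X92.715 Y20.901
G1 X91.199 Y14.068
G1 X85.295 Y10.309
G1 X78.462 Y11.825
G1 X74.703 Y17.729
G1 X76.219 Y24.562
G1 X82.123 Y28.321
G0 X4.567 Y91.497
M3 S862
G1 X54.826 Y91.497 F1099
G1 X54.826 Y82.987
G1 X4.567 Y82.987
G1 X4.567 Y91.497
M5
G0 X0.000 Y0.000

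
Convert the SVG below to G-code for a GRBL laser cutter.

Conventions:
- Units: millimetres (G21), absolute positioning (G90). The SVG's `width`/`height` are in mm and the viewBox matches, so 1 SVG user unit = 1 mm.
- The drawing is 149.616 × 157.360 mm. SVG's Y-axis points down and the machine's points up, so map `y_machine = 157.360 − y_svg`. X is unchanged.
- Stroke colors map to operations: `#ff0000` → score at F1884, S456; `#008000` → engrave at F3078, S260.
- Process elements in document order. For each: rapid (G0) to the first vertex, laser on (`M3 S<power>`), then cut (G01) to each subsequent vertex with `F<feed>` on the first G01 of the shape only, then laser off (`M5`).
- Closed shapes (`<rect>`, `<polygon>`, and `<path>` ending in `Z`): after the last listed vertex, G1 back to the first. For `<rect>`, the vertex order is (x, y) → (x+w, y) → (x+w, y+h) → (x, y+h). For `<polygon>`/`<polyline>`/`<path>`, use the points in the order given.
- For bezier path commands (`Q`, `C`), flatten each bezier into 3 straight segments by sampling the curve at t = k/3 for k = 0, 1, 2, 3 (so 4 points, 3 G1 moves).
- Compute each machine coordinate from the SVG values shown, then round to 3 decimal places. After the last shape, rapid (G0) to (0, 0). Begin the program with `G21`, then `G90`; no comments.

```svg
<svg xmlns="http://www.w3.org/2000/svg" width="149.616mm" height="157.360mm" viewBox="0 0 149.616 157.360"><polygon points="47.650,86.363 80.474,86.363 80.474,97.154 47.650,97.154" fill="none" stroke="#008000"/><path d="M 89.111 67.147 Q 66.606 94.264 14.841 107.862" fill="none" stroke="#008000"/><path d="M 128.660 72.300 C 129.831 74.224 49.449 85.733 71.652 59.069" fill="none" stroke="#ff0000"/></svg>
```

Since the viewBox matches the mm dimensions, user units are millimetres directly. The only transform is the Y-flip y_m = 157.360 − y_svg.

Shape 1 is a rectangle drawn with `<polygon>`. Its stroke #008000 means engrave at S260, F3078. After flipping Y the toolpath is (47.650,70.997) → (80.474,70.997) → (80.474,60.206) → (47.650,60.206) → (47.650,70.997), returning to the start.

Shape 2 is a quadratic bezier drawn with `<path>`. Its stroke #008000 means engrave at S260, F3078. After flipping Y the toolpath is (89.111,90.213) → (70.857,73.637) → (46.100,60.065) → (14.841,49.498).

Shape 3 is a cubic bezier drawn with `<path>`. Its stroke #ff0000 means score at S456, F1884. After flipping Y the toolpath is (128.660,85.060) → (109.467,81.710) → (76.824,82.583) → (71.652,98.291).

G21
G90
G0 X47.650 Y70.997
M3 S260
G01 X80.474 Y70.997 F3078
G01 X80.474 Y60.206
G01 X47.650 Y60.206
G01 X47.650 Y70.997
M5
G0 X89.111 Y90.213
M3 S260
G01 X70.857 Y73.637 F3078
G01 X46.100 Y60.065
G01 X14.841 Y49.498
M5
G0 X128.660 Y85.060
M3 S456
G01 X109.467 Y81.710 F1884
G01 X76.824 Y82.583
G01 X71.652 Y98.291
M5
G0 X0.000 Y0.000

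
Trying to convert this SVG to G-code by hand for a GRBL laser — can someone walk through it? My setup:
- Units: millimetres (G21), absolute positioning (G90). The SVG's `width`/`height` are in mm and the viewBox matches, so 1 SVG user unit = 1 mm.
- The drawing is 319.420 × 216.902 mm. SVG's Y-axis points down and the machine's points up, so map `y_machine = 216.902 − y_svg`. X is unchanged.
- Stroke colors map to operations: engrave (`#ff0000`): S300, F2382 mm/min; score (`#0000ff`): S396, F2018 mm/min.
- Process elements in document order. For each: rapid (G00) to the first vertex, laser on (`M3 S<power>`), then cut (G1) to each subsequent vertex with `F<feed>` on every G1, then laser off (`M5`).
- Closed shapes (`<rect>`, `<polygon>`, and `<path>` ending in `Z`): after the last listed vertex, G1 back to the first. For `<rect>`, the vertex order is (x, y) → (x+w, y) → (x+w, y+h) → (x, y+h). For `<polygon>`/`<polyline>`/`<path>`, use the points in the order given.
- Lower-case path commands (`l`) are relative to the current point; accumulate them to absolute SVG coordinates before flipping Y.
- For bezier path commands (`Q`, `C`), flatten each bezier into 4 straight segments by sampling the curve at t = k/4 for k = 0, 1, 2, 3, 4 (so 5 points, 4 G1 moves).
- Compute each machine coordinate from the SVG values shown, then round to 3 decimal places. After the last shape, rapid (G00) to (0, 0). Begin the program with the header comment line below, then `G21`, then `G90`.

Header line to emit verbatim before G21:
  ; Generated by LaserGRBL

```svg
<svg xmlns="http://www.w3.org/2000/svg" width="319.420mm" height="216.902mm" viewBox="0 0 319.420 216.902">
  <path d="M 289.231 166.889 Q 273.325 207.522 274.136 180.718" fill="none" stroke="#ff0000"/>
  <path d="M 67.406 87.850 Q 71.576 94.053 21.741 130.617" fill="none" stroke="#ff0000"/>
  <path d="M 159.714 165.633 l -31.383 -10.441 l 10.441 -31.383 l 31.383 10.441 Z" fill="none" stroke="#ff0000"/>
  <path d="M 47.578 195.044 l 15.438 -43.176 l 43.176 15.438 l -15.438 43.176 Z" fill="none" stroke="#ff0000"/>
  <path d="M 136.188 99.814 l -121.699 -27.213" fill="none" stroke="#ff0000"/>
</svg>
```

viewBox `0 0 319.420 216.902` with mm width/height → 1 unit = 1 mm. Flip: y_m = 216.902 − y_svg.

**Shape 1** — `<path>` quadratic bezier, stroke `#ff0000` → engrave (S300, F2382). Control points (SVG): P0=(289.231,166.889), P1=(273.325,207.522), P2=(274.136,180.718); sampled at t=k/4. Machine vertices: (289.231,50.013) → (282.323,33.911) → (277.504,26.239) → (274.775,26.997) → (274.136,36.184). Open path.

**Shape 2** — `<path>` quadratic bezier, stroke `#ff0000` → engrave (S300, F2382). Control points (SVG): P0=(67.406,87.850), P1=(71.576,94.053), P2=(21.741,130.617); sampled at t=k/4. Machine vertices: (67.406,129.052) → (66.116,124.053) → (58.075,115.259) → (43.283,102.669) → (21.741,86.285). Open path.

**Shape 3** — `<path>` regular polygon, stroke `#ff0000` → engrave (S300, F2382). Machine vertices: (159.714,51.269) → (128.331,61.710) → (138.772,93.093) → (170.155,82.652) → (159.714,51.269). Closed: final G1 returns to the first vertex.

**Shape 4** — `<path>` regular polygon, stroke `#ff0000` → engrave (S300, F2382). Machine vertices: (47.578,21.858) → (63.016,65.034) → (106.192,49.596) → (90.754,6.420) → (47.578,21.858). Closed: final G1 returns to the first vertex.

**Shape 5** — `<path>` line segment, stroke `#ff0000` → engrave (S300, F2382). Machine vertices: (136.188,117.088) → (14.489,144.301). Open path.

; Generated by LaserGRBL
G21
G90
G00 X289.231 Y50.013
M3 S300
G1 X282.323 Y33.911 F2382
G1 X277.504 Y26.239 F2382
G1 X274.775 Y26.997 F2382
G1 X274.136 Y36.184 F2382
M5
G00 X67.406 Y129.052
M3 S300
G1 X66.116 Y124.053 F2382
G1 X58.075 Y115.259 F2382
G1 X43.283 Y102.669 F2382
G1 X21.741 Y86.285 F2382
M5
G00 X159.714 Y51.269
M3 S300
G1 X128.331 Y61.710 F2382
G1 X138.772 Y93.093 F2382
G1 X170.155 Y82.652 F2382
G1 X159.714 Y51.269 F2382
M5
G00 X47.578 Y21.858
M3 S300
G1 X63.016 Y65.034 F2382
G1 X106.192 Y49.596 F2382
G1 X90.754 Y6.420 F2382
G1 X47.578 Y21.858 F2382
M5
G00 X136.188 Y117.088
M3 S300
G1 X14.489 Y144.301 F2382
M5
G00 X0.000 Y0.000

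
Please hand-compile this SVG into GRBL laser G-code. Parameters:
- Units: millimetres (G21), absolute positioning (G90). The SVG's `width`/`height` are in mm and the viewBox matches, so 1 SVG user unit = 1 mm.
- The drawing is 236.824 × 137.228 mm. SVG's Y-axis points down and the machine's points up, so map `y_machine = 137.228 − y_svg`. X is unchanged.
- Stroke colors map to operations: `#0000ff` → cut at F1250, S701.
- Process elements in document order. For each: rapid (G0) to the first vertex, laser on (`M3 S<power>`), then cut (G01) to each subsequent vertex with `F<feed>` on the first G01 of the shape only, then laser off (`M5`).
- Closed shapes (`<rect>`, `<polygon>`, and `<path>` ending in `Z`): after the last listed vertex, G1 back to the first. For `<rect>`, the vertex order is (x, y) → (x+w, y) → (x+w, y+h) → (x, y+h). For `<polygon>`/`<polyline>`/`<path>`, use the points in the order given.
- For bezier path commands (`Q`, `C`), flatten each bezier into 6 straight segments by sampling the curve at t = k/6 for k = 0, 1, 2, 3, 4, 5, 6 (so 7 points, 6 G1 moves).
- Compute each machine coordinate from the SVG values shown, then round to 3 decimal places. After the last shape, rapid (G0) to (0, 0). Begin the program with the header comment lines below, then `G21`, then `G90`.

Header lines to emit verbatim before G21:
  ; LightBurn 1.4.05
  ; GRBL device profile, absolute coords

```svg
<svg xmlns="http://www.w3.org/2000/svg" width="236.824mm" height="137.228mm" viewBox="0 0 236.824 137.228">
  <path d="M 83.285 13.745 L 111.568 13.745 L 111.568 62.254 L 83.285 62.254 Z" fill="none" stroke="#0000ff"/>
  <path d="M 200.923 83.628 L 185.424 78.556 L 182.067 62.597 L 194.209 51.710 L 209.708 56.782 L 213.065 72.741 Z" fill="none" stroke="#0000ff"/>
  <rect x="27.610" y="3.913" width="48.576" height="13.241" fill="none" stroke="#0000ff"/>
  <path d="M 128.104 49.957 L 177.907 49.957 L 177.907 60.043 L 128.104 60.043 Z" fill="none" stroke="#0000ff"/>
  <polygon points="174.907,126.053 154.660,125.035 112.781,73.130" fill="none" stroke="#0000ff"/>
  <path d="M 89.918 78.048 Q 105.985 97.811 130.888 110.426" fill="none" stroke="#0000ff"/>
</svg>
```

1 u = 1 mm; y_m = 137.228 − y.

[1] `<path>` rectangle, #0000ff→cut S701 F1250: (83.285,123.483) → (111.568,123.483) → (111.568,74.974) → (83.285,74.974) → (83.285,123.483) (closed)

[2] `<path>` regular polygon, #0000ff→cut S701 F1250: (200.923,53.600) → (185.424,58.672) → (182.067,74.631) → (194.209,85.518) → (209.708,80.446) → (213.065,64.487) → (200.923,53.600) (closed)

[3] `<rect>` rectangle, #0000ff→cut S701 F1250: (27.610,133.315) → (76.186,133.315) → (76.186,120.074) → (27.610,120.074) → (27.610,133.315) (closed)

[4] `<path>` rectangle, #0000ff→cut S701 F1250: (128.104,87.271) → (177.907,87.271) → (177.907,77.185) → (128.104,77.185) → (128.104,87.271) (closed)

[5] `<polygon>` closed polygon, #0000ff→cut S701 F1250: (174.907,11.175) → (154.660,12.193) → (112.781,64.098) → (174.907,11.175) (closed)

[6] `<path>` quadratic bezier, #0000ff→cut S701 F1250: (89.918,59.180) → (95.519,52.791) → (101.611,46.799) → (108.194,41.204) → (115.268,36.006) → (122.832,31.206) → (130.888,26.802)

; LightBurn 1.4.05
; GRBL device profile, absolute coords
G21
G90
G0 X83.285 Y123.483
M3 S701
G01 X111.568 Y123.483 F1250
G01 X111.568 Y74.974
G01 X83.285 Y74.974
G01 X83.285 Y123.483
M5
G0 X200.923 Y53.600
M3 S701
G01 X185.424 Y58.672 F1250
G01 X182.067 Y74.631
G01 X194.209 Y85.518
G01 X209.708 Y80.446
G01 X213.065 Y64.487
G01 X200.923 Y53.600
M5
G0 X27.610 Y133.315
M3 S701
G01 X76.186 Y133.315 F1250
G01 X76.186 Y120.074
G01 X27.610 Y120.074
G01 X27.610 Y133.315
M5
G0 X128.104 Y87.271
M3 S701
G01 X177.907 Y87.271 F1250
G01 X177.907 Y77.185
G01 X128.104 Y77.185
G01 X128.104 Y87.271
M5
G0 X174.907 Y11.175
M3 S701
G01 X154.660 Y12.193 F1250
G01 X112.781 Y64.098
G01 X174.907 Y11.175
M5
G0 X89.918 Y59.180
M3 S701
G01 X95.519 Y52.791 F1250
G01 X101.611 Y46.799
G01 X108.194 Y41.204
G01 X115.268 Y36.006
G01 X122.832 Y31.206
G01 X130.888 Y26.802
M5
G0 X0.000 Y0.000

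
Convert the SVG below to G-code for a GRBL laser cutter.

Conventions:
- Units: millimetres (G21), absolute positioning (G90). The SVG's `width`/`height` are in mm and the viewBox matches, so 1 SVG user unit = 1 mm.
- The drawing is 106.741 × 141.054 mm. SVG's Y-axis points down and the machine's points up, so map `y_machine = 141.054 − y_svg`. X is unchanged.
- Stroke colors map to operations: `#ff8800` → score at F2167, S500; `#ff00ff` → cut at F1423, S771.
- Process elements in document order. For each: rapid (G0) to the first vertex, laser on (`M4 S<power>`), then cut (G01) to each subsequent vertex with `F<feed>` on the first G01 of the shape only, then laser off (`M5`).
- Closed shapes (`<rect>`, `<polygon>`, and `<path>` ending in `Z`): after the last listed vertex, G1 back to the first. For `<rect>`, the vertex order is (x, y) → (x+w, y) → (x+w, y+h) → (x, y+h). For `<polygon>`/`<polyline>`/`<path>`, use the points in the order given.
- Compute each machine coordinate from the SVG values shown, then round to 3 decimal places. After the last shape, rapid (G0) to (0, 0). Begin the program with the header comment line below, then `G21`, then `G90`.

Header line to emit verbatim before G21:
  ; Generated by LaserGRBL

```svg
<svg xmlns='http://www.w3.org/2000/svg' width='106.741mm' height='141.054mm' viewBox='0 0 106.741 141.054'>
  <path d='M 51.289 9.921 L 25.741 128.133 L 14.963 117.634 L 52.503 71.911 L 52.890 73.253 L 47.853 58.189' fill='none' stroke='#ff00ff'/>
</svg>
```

; Generated by LaserGRBL
G21
G90
G0 X51.289 Y131.133
M4 S771
G01 X25.741 Y12.921 F1423
G01 X14.963 Y23.420
G01 X52.503 Y69.143
G01 X52.890 Y67.801
G01 X47.853 Y82.865
M5
G0 X0.000 Y0.000

viewBox `0 0 106.741 141.054` with mm width/height → 1 unit = 1 mm. Flip: y_m = 141.054 − y_svg.

**Shape 1** — `<path>` open polyline, stroke `#ff00ff` → cut (S771, F1423). Machine vertices: (51.289,131.133) → (25.741,12.921) → (14.963,23.420) → (52.503,69.143) → (52.890,67.801) → (47.853,82.865). Open path.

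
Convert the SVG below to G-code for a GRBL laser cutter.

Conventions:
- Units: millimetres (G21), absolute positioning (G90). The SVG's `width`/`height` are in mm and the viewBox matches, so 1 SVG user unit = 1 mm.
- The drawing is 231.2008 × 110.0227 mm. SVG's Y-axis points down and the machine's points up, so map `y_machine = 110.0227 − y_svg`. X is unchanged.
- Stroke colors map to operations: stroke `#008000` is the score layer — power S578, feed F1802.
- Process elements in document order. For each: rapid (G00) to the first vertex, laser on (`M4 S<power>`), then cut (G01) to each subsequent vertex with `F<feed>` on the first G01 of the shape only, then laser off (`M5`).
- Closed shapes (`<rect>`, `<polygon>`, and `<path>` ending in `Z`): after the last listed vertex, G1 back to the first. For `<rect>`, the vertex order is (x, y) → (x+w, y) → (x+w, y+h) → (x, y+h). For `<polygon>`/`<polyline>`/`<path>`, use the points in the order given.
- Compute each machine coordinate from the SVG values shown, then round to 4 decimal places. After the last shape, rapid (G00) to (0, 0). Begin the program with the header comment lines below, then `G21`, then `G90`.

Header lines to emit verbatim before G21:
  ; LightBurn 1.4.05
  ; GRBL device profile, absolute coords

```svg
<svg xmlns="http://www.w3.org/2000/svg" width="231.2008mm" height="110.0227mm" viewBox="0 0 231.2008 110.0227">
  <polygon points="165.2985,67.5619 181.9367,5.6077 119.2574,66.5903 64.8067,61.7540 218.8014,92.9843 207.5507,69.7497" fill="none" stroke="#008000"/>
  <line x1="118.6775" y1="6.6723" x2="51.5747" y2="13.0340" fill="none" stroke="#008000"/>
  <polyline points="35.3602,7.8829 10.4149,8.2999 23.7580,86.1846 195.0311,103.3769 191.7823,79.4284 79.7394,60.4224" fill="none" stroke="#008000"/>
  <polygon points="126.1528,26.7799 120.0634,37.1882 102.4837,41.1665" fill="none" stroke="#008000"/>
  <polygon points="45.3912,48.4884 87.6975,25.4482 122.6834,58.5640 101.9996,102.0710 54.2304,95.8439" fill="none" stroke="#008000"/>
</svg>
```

; LightBurn 1.4.05
; GRBL device profile, absolute coords
G21
G90
G00 X165.2985 Y42.4608
M4 S578
G01 X181.9367 Y104.4150 F1802
G01 X119.2574 Y43.4324
G01 X64.8067 Y48.2687
G01 X218.8014 Y17.0384
G01 X207.5507 Y40.2730
G01 X165.2985 Y42.4608
M5
G00 X118.6775 Y103.3504
M4 S578
G01 X51.5747 Y96.9887 F1802
M5
G00 X35.3602 Y102.1398
M4 S578
G01 X10.4149 Y101.7228 F1802
G01 X23.7580 Y23.8381
G01 X195.0311 Y6.6458
G01 X191.7823 Y30.5943
G01 X79.7394 Y49.6003
M5
G00 X126.1528 Y83.2428
M4 S578
G01 X120.0634 Y72.8345 F1802
G01 X102.4837 Y68.8562
G01 X126.1528 Y83.2428
M5
G00 X45.3912 Y61.5343
M4 S578
G01 X87.6975 Y84.5745 F1802
G01 X122.6834 Y51.4587
G01 X101.9996 Y7.9517
G01 X54.2304 Y14.1788
G01 X45.3912 Y61.5343
M5
G00 X0.0000 Y0.0000

1 u = 1 mm; y_m = 110.0227 − y.

[1] `<polygon>` closed polygon, #008000→score S578 F1802: (165.2985,42.4608) → (181.9367,104.4150) → (119.2574,43.4324) → (64.8067,48.2687) → (218.8014,17.0384) → (207.5507,40.2730) → (165.2985,42.4608) (closed)

[2] `<line>` line segment, #008000→score S578 F1802: (118.6775,103.3504) → (51.5747,96.9887)

[3] `<polyline>` open polyline, #008000→score S578 F1802: (35.3602,102.1398) → (10.4149,101.7228) → (23.7580,23.8381) → (195.0311,6.6458) → (191.7823,30.5943) → (79.7394,49.6003)

[4] `<polygon>` closed polygon, #008000→score S578 F1802: (126.1528,83.2428) → (120.0634,72.8345) → (102.4837,68.8562) → (126.1528,83.2428) (closed)

[5] `<polygon>` regular polygon, #008000→score S578 F1802: (45.3912,61.5343) → (87.6975,84.5745) → (122.6834,51.4587) → (101.9996,7.9517) → (54.2304,14.1788) → (45.3912,61.5343) (closed)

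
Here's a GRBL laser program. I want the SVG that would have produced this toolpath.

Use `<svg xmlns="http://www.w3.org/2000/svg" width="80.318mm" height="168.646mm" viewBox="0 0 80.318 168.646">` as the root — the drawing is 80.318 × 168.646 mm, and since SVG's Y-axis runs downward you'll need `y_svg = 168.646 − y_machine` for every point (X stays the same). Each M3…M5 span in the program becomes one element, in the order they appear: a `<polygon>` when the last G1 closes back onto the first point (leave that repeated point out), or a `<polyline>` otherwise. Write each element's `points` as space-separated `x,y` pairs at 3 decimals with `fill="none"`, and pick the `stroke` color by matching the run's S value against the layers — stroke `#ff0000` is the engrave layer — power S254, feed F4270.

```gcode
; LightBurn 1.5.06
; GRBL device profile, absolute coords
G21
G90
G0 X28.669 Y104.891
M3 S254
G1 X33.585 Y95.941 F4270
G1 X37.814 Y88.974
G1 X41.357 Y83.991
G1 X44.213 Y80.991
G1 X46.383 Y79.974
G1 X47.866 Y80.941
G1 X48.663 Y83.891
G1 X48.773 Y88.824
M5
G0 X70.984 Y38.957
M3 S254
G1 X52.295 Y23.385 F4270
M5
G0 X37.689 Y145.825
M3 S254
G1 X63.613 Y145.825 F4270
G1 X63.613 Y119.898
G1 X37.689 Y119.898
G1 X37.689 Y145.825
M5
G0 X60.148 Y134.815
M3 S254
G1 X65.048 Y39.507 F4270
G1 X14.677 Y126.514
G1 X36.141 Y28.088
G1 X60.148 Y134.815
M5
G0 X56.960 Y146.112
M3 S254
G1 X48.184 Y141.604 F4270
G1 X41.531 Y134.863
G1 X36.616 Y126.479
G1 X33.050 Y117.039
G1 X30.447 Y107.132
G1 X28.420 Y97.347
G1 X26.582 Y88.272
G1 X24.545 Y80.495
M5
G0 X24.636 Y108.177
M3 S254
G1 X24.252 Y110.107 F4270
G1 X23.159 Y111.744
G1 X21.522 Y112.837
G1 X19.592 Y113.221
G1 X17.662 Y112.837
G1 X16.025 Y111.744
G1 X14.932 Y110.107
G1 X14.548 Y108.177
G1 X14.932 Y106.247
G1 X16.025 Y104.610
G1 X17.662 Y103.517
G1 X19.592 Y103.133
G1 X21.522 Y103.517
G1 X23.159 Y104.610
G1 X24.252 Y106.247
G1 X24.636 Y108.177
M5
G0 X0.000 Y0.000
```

<svg xmlns="http://www.w3.org/2000/svg" width="80.318mm" height="168.646mm" viewBox="0 0 80.318 168.646">
  <polyline points="28.669,63.755 33.585,72.705 37.814,79.672 41.357,84.655 44.213,87.655 46.383,88.672 47.866,87.705 48.663,84.755 48.773,79.822" fill="none" stroke="#ff0000"/>
  <polyline points="70.984,129.689 52.295,145.261" fill="none" stroke="#ff0000"/>
  <polygon points="37.689,22.821 63.613,22.821 63.613,48.748 37.689,48.748" fill="none" stroke="#ff0000"/>
  <polygon points="60.148,33.831 65.048,129.139 14.677,42.132 36.141,140.558" fill="none" stroke="#ff0000"/>
  <polyline points="56.960,22.534 48.184,27.042 41.531,33.783 36.616,42.167 33.050,51.607 30.447,61.514 28.420,71.299 26.582,80.374 24.545,88.151" fill="none" stroke="#ff0000"/>
  <polygon points="24.636,60.469 24.252,58.539 23.159,56.902 21.522,55.809 19.592,55.425 17.662,55.809 16.025,56.902 14.932,58.539 14.548,60.469 14.932,62.399 16.025,64.036 17.662,65.129 19.592,65.513 21.522,65.129 23.159,64.036 24.252,62.399" fill="none" stroke="#ff0000"/>
</svg>

y_svg = 168.646 − y_m. Every run uses S254, so all elements get stroke `#ff0000` (engrave).

[1] open run; points: 28.669,63.755 33.585,72.705 37.814,79.672 41.357,84.655 44.213,87.655 46.383,88.672 47.866,87.705 48.663,84.755 48.773,79.822

[2] open run; points: 70.984,129.689 52.295,145.261

[3] closed run; points: 37.689,22.821 63.613,22.821 63.613,48.748 37.689,48.748

[4] closed run; points: 60.148,33.831 65.048,129.139 14.677,42.132 36.141,140.558

[5] open run; points: 56.960,22.534 48.184,27.042 41.531,33.783 36.616,42.167 33.050,51.607 30.447,61.514 28.420,71.299 26.582,80.374 24.545,88.151

[6] closed run; points: 24.636,60.469 24.252,58.539 23.159,56.902 21.522,55.809 19.592,55.425 17.662,55.809 16.025,56.902 14.932,58.539 14.548,60.469 14.932,62.399 16.025,64.036 17.662,65.129 19.592,65.513 21.522,65.129 23.159,64.036 24.252,62.399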